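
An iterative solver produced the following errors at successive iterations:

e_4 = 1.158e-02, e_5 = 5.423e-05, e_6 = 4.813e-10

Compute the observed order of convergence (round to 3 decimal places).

2.169

p ≈ ln(e_6/e_5) / ln(e_5/e_4)
  = ln(4.813e-10/5.423e-05) / ln(5.423e-05/1.158e-02)
  = ln(8.87516e-06) / ln(0.00468307)
  = -11.632254 / -5.363801 ≈ 2.168659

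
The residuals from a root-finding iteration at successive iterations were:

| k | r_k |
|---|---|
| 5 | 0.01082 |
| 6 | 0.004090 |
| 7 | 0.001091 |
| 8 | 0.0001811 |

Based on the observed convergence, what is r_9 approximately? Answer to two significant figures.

First estimate the order: p ≈ ln(r_8/r_7) / ln(r_7/r_6) = ln(0.0001811/0.001091)/ln(0.001091/0.004090) = ln(0.165995)/ln(0.266748) ≈ 1.3590.
Then r_9 ≈ r_8·(r_8/r_7)^p = 0.0001811·(0.165995)^1.3590 = 0.0001811·0.0871182 ≈ 1.578e-05.

1.6e-5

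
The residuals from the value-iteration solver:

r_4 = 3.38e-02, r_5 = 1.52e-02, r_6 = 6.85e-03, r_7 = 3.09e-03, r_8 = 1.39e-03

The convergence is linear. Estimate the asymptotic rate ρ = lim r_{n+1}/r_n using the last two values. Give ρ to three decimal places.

0.450

ρ ≈ r_8/r_7 = 1.39e-03/3.09e-03 = 0.44984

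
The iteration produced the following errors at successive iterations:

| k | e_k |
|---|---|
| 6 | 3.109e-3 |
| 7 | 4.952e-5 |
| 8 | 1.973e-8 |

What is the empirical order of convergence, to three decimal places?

p ≈ ln(e_8/e_7) / ln(e_7/e_6)
  = ln(1.973e-8/4.952e-5) / ln(4.952e-5/3.109e-3)
  = ln(0.000398425) / ln(0.015928)
  = -7.827991 / -4.139677 ≈ 1.890967

1.891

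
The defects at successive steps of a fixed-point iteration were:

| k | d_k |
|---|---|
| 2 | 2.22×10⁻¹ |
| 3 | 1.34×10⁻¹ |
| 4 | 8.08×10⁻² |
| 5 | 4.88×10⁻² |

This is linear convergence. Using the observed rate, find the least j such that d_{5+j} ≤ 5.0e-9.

32

Rate ρ ≈ d_5/d_4 = 4.88×10⁻²/8.08×10⁻² = 0.6040.
After j more steps, d_{5+j} ≈ 4.88×10⁻²·ρ^j; need ρ^j ≤ 5.0e-9/4.88×10⁻² = 1.02459e-07.
j ≥ ln(1.02459e-07)/ln(0.6040) = -16.0938/-0.50418 = 31.921.
So 32 more iterations are needed.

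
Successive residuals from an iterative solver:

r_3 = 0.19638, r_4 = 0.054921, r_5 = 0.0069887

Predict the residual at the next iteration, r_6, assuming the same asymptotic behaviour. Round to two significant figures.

2.5e-4

First estimate the order: p ≈ ln(r_5/r_4) / ln(r_4/r_3) = ln(0.0069887/0.054921)/ln(0.054921/0.19638) = ln(0.12725)/ln(0.279667) ≈ 1.6180.
Then r_6 ≈ r_5·(r_5/r_4)^p = 0.0069887·(0.12725)^1.6180 = 0.0069887·0.0355907 ≈ 0.0002487.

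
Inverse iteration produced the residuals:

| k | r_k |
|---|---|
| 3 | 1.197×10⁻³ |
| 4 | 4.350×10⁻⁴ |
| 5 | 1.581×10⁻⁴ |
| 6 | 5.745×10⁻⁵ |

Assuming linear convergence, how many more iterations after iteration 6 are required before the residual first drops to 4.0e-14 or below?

Rate ρ ≈ r_6/r_5 = 5.745×10⁻⁵/1.581×10⁻⁴ = 0.3634.
After j more steps, r_{6+j} ≈ 5.745×10⁻⁵·ρ^j; need ρ^j ≤ 4.0e-14/5.745×10⁻⁵ = 6.96258e-10.
j ≥ ln(6.96258e-10)/ln(0.3634) = -21.0853/-1.01225 = 20.830.
So 21 more iterations are needed.

21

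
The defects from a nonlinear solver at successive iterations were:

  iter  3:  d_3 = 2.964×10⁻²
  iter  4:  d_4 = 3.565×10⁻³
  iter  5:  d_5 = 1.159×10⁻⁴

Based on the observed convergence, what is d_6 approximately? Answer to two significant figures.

First estimate the order: p ≈ ln(d_5/d_4) / ln(d_4/d_3) = ln(1.159×10⁻⁴/3.565×10⁻³)/ln(3.565×10⁻³/2.964×10⁻²) = ln(0.0325105)/ln(0.120277) ≈ 1.6177.
Then d_6 ≈ d_5·(d_5/d_4)^p = 1.159×10⁻⁴·(0.0325105)^1.6177 = 1.159×10⁻⁴·0.00391652 ≈ 4.539e-07.

4.5e-7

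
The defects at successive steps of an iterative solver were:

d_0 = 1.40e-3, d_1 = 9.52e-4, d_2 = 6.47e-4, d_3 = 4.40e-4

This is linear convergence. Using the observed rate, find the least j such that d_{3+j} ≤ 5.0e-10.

Rate ρ ≈ d_3/d_2 = 4.40e-4/6.47e-4 = 0.6801.
After j more steps, d_{3+j} ≈ 4.40e-4·ρ^j; need ρ^j ≤ 5.0e-10/4.40e-4 = 1.13636e-06.
j ≥ ln(1.13636e-06)/ln(0.6801) = -13.6877/-0.38552 = 35.505.
So 36 more iterations are needed.

36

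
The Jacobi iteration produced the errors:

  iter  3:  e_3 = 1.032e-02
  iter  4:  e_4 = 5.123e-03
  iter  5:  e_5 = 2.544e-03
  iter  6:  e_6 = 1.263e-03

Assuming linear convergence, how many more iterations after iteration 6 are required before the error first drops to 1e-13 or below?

34

Rate ρ ≈ e_6/e_5 = 1.263e-03/2.544e-03 = 0.4965.
After j more steps, e_{6+j} ≈ 1.263e-03·ρ^j; need ρ^j ≤ 1e-13/1.263e-03 = 7.91766e-11.
j ≥ ln(7.91766e-11)/ln(0.4965) = -23.2593/-0.70017 = 33.220.
So 34 more iterations are needed.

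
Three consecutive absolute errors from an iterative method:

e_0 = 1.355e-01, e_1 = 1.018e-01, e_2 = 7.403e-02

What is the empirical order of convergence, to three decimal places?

p ≈ ln(e_2/e_1) / ln(e_1/e_0)
  = ln(7.403e-02/1.018e-01) / ln(1.018e-01/1.355e-01)
  = ln(0.72721) / ln(0.751292)
  = -0.318540 / -0.285961 ≈ 1.113928

1.114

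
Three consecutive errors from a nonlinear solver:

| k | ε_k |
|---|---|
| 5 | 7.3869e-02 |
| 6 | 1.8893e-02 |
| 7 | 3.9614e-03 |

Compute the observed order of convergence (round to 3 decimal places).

p ≈ ln(ε_7/ε_6) / ln(ε_6/ε_5)
  = ln(3.9614e-03/1.8893e-02) / ln(1.8893e-02/7.3869e-02)
  = ln(0.209676) / ln(0.255764)
  = -1.562192 / -1.363500 ≈ 1.145722

1.146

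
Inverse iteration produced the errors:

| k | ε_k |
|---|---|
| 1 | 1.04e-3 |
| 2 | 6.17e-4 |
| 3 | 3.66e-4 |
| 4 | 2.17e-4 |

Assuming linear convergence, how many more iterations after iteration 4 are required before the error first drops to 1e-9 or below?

Rate ρ ≈ ε_4/ε_3 = 2.17e-4/3.66e-4 = 0.5929.
After j more steps, ε_{4+j} ≈ 2.17e-4·ρ^j; need ρ^j ≤ 1e-9/2.17e-4 = 4.60829e-06.
j ≥ ln(4.60829e-06)/ln(0.5929) = -12.2877/-0.52273 = 23.507.
So 24 more iterations are needed.

24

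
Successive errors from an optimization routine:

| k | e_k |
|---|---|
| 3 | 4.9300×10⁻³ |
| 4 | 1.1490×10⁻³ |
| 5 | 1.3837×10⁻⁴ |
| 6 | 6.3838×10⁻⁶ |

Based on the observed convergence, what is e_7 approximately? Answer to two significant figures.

7.3e-8

First estimate the order: p ≈ ln(e_6/e_5) / ln(e_5/e_4) = ln(6.3838×10⁻⁶/1.3837×10⁻⁴)/ln(1.3837×10⁻⁴/1.1490×10⁻³) = ln(0.0461357)/ln(0.120426) ≈ 1.4533.
Then e_7 ≈ e_6·(e_6/e_5)^p = 6.3838×10⁻⁶·(0.0461357)^1.4533 = 6.3838×10⁻⁶·0.0114405 ≈ 7.303e-08.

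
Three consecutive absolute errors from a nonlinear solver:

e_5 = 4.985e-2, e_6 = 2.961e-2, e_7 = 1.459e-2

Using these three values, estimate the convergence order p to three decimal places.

p ≈ ln(e_7/e_6) / ln(e_6/e_5)
  = ln(1.459e-2/2.961e-2) / ln(2.961e-2/4.985e-2)
  = ln(0.492739) / ln(0.593982)
  = -0.707776 / -0.520906 ≈ 1.358740

1.359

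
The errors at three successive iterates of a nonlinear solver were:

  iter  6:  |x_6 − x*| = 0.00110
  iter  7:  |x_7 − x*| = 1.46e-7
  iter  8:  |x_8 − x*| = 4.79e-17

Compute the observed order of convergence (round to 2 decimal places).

p ≈ ln(|x_8 − x*|/|x_7 − x*|) / ln(|x_7 − x*|/|x_6 − x*|)
  = ln(4.79e-17/1.46e-7) / ln(1.46e-7/0.00110)
  = ln(3.28082e-10) / ln(0.000132727)
  = -21.83776 / -8.92722 ≈ 2.44620

2.45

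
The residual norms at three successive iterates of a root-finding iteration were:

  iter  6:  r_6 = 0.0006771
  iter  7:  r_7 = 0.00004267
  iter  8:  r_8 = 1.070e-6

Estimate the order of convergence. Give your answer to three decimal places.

1.333

p ≈ ln(r_8/r_7) / ln(r_7/r_6)
  = ln(1.070e-6/0.00004267) / ln(0.00004267/0.0006771)
  = ln(0.0250762) / ln(0.0630188)
  = -3.685836 / -2.764322 ≈ 1.333360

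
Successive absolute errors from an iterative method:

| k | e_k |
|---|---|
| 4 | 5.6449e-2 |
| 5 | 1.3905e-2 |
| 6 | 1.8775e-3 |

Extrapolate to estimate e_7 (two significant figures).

First estimate the order: p ≈ ln(e_6/e_5) / ln(e_5/e_4) = ln(1.8775e-3/1.3905e-2)/ln(1.3905e-2/5.6449e-2) = ln(0.135023)/ln(0.246329) ≈ 1.4291.
Then e_7 ≈ e_6·(e_6/e_5)^p = 1.8775e-3·(0.135023)^1.4291 = 1.8775e-3·0.0571828 ≈ 0.0001074.

1.1e-4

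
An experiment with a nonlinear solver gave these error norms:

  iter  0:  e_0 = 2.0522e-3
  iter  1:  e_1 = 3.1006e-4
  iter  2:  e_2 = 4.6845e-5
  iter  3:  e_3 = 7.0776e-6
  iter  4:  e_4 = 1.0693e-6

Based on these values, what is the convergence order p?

1

Consecutive ratios: e_4/e_3 = 1.0693e-6/7.0776e-6 = 0.151082, e_3/e_2 = 7.0776e-6/4.6845e-5 = 0.151085.
p ≈ ln(0.151082)/ln(0.151085) = -1.8899/-1.8899 ≈ 1.00.
So the convergence is linear (order 1).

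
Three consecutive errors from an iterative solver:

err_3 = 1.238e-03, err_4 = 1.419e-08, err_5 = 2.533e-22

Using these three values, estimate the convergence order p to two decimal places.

2.78

p ≈ ln(err_5/err_4) / ln(err_4/err_3)
  = ln(2.533e-22/1.419e-08) / ln(1.419e-08/1.238e-03)
  = ln(1.78506e-14) / ln(1.1462e-05)
  = -31.65674 / -11.37647 ≈ 2.78265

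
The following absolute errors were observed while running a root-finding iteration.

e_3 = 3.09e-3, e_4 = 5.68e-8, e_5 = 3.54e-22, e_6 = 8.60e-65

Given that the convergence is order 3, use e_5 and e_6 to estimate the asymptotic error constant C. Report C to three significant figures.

1.94

C ≈ e_6 / e_5^3
  = 8.60e-65 / (3.54e-22)^3
  = 8.60e-65 / 4.43619e-65 ≈ 1.9386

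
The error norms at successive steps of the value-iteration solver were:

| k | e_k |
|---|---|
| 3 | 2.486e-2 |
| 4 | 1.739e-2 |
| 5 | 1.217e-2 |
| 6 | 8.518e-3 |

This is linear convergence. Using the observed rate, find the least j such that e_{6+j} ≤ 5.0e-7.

28

Rate ρ ≈ e_6/e_5 = 8.518e-3/1.217e-2 = 0.6999.
After j more steps, e_{6+j} ≈ 8.518e-3·ρ^j; need ρ^j ≤ 5.0e-7/8.518e-3 = 5.86992e-05.
j ≥ ln(5.86992e-05)/ln(0.6999) = -9.7431/-0.35682 = 27.305.
So 28 more iterations are needed.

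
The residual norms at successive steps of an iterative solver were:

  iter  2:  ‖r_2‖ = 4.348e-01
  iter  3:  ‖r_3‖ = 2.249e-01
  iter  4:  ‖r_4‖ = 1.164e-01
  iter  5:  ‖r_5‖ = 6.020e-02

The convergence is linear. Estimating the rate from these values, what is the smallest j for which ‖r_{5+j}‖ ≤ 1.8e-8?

Rate ρ ≈ ‖r_5‖/‖r_4‖ = 6.020e-02/1.164e-01 = 0.5172.
After j more steps, ‖r_{5+j}‖ ≈ 6.020e-02·ρ^j; need ρ^j ≤ 1.8e-8/6.020e-02 = 2.99003e-07.
j ≥ ln(2.99003e-07)/ln(0.5172) = -15.0228/-0.65933 = 22.785.
So 23 more iterations are needed.

23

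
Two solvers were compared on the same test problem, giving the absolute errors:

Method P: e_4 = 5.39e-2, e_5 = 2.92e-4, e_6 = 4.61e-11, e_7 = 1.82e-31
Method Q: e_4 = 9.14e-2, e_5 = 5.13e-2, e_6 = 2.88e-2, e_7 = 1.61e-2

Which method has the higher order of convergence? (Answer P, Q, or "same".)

P

Method P: p ≈ ln(1.82e-31/4.61e-11)/ln(4.61e-11/2.92e-4) ≈ 3.00.
Method Q: p ≈ ln(1.61e-2/2.88e-2)/ln(2.88e-2/5.13e-2) ≈ 1.01.
Method P has the higher order (≈3.0 vs ≈1.0).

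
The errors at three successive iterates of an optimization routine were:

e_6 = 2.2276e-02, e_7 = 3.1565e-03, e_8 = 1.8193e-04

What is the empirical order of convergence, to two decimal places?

p ≈ ln(e_8/e_7) / ln(e_7/e_6)
  = ln(1.8193e-04/3.1565e-03) / ln(3.1565e-03/2.2276e-02)
  = ln(0.0576366) / ln(0.1417)
  = -2.85360 / -1.95404 ≈ 1.46036

1.46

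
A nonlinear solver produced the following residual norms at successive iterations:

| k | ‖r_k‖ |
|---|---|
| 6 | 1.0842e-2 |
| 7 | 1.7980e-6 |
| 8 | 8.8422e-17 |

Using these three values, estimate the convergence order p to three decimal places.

2.727

p ≈ ln(‖r_8‖/‖r_7‖) / ln(‖r_7‖/‖r_6‖)
  = ln(8.8422e-17/1.7980e-6) / ln(1.7980e-6/1.0842e-2)
  = ln(4.9178e-11) / ln(0.000165837)
  = -23.735575 / -8.704505 ≈ 2.726815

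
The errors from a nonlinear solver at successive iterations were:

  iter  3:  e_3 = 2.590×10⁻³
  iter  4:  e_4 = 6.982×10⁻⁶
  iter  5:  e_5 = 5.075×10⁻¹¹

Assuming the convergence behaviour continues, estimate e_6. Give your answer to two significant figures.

2.7e-21

First estimate the order: p ≈ ln(e_5/e_4) / ln(e_4/e_3) = ln(5.075×10⁻¹¹/6.982×10⁻⁶)/ln(6.982×10⁻⁶/2.590×10⁻³) = ln(7.26869e-06)/ln(0.00269575) ≈ 2.0000.
Then e_6 ≈ e_5·(e_5/e_4)^p = 5.075×10⁻¹¹·(7.26869e-06)^2.0000 = 5.075×10⁻¹¹·5.28339e-11 ≈ 2.681e-21.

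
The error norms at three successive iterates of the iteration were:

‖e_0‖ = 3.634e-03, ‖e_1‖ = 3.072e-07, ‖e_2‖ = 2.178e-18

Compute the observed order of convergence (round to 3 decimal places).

2.737

p ≈ ln(‖e_2‖/‖e_1‖) / ln(‖e_1‖/‖e_0‖)
  = ln(2.178e-18/3.072e-07) / ln(3.072e-07/3.634e-03)
  = ln(7.08984e-12) / ln(8.45349e-05)
  = -25.672358 / -9.378346 ≈ 2.737408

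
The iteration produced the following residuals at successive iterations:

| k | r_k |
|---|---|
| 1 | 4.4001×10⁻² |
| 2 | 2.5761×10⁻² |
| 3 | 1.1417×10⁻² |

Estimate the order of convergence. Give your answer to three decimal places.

1.520

p ≈ ln(r_3/r_2) / ln(r_2/r_1)
  = ln(1.1417×10⁻²/2.5761×10⁻²) / ln(2.5761×10⁻²/4.4001×10⁻²)
  = ln(0.443189) / ln(0.585464)
  = -0.813759 / -0.535351 ≈ 1.520048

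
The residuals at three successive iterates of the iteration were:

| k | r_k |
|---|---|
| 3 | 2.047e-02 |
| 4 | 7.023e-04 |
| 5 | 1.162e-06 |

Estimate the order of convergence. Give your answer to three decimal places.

p ≈ ln(r_5/r_4) / ln(r_4/r_3)
  = ln(1.162e-06/7.023e-04) / ln(7.023e-04/2.047e-02)
  = ln(0.00165456) / ln(0.0343087)
  = -6.404220 / -3.372356 ≈ 1.899034

1.899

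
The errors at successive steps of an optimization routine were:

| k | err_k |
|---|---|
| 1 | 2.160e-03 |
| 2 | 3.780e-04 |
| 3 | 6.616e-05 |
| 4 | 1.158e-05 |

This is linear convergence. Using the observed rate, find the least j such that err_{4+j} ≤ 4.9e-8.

4

Rate ρ ≈ err_4/err_3 = 1.158e-05/6.616e-05 = 0.1750.
After j more steps, err_{4+j} ≈ 1.158e-05·ρ^j; need ρ^j ≤ 4.9e-8/1.158e-05 = 0.00423143.
j ≥ ln(0.00423143)/ln(0.1750) = -5.4652/-1.74297 = 3.136.
So 4 more iterations are needed.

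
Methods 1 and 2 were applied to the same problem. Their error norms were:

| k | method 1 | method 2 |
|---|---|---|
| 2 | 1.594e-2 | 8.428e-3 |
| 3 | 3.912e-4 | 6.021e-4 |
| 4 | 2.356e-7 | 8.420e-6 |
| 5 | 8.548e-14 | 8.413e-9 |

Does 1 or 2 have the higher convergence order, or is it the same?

1

Method 1: p ≈ ln(8.548e-14/2.356e-7)/ln(2.356e-7/3.912e-4) ≈ 2.00.
Method 2: p ≈ ln(8.413e-9/8.420e-6)/ln(8.420e-6/6.021e-4) ≈ 1.62.
Method 1 has the higher order (≈2.0 vs ≈1.6).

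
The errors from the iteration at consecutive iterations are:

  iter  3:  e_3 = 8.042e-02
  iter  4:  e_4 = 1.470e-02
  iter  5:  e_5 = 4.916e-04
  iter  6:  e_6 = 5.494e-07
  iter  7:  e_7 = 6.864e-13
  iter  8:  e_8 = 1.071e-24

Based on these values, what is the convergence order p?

2

Consecutive ratios: e_8/e_7 = 1.071e-24/6.864e-13 = 1.56031e-12, e_7/e_6 = 6.864e-13/5.494e-07 = 1.24936e-06.
p ≈ ln(1.56031e-12)/ln(1.24936e-06) = -27.1861/-13.5929 ≈ 2.00.
So the convergence is quadratic (order 2).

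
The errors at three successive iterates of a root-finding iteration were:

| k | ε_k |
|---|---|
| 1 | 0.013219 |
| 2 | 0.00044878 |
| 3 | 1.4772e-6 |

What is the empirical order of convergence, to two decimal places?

p ≈ ln(ε_3/ε_2) / ln(ε_2/ε_1)
  = ln(1.4772e-6/0.00044878) / ln(0.00044878/0.013219)
  = ln(0.00329159) / ln(0.0339496)
  = -5.71638 / -3.38288 ≈ 1.68980

1.69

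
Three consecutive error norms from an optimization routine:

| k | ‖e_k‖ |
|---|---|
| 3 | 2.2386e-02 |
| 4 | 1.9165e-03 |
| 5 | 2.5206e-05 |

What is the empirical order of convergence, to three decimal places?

1.762

p ≈ ln(‖e_5‖/‖e_4‖) / ln(‖e_4‖/‖e_3‖)
  = ln(2.5206e-05/1.9165e-03) / ln(1.9165e-03/2.2386e-02)
  = ln(0.0131521) / ln(0.0856115)
  = -4.331174 / -2.457936 ≈ 1.762118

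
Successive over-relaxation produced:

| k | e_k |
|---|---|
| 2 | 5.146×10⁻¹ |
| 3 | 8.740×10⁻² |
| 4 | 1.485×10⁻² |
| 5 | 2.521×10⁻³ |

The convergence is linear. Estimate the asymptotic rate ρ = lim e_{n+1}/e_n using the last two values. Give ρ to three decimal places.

0.170

ρ ≈ e_5/e_4 = 2.521×10⁻³/1.485×10⁻² = 0.16976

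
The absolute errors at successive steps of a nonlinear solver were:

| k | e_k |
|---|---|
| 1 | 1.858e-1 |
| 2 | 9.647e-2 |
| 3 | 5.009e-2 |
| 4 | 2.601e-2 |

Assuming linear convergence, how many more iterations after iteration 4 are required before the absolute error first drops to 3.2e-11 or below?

32

Rate ρ ≈ e_4/e_3 = 2.601e-2/5.009e-2 = 0.5193.
After j more steps, e_{4+j} ≈ 2.601e-2·ρ^j; need ρ^j ≤ 3.2e-11/2.601e-2 = 1.2303e-09.
j ≥ ln(1.2303e-09)/ln(0.5193) = -20.5160/-0.65527 = 31.309.
So 32 more iterations are needed.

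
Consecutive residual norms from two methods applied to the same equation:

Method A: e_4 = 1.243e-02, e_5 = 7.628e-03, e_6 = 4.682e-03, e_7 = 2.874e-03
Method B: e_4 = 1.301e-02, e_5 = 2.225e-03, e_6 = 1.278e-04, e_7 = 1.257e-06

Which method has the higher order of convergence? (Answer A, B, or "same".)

B

Method A: p ≈ ln(2.874e-03/4.682e-03)/ln(4.682e-03/7.628e-03) ≈ 1.00.
Method B: p ≈ ln(1.257e-06/1.278e-04)/ln(1.278e-04/2.225e-03) ≈ 1.62.
Method B has the higher order (≈1.6 vs ≈1.0).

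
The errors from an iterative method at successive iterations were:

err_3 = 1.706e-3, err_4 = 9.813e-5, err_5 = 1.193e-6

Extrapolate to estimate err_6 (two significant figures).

1.3e-9

First estimate the order: p ≈ ln(err_5/err_4) / ln(err_4/err_3) = ln(1.193e-6/9.813e-5)/ln(9.813e-5/1.706e-3) = ln(0.0121573)/ln(0.0575205) ≈ 1.5443.
Then err_6 ≈ err_5·(err_5/err_4)^p = 1.193e-6·(0.0121573)^1.5443 = 1.193e-6·0.00110259 ≈ 1.315e-09.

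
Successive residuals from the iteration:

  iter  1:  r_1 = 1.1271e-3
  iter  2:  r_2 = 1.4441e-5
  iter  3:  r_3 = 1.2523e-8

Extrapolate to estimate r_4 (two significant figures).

1.4e-13

First estimate the order: p ≈ ln(r_3/r_2) / ln(r_2/r_1) = ln(1.2523e-8/1.4441e-5)/ln(1.4441e-5/1.1271e-3) = ln(0.000867184)/ln(0.0128125) ≈ 1.6180.
Then r_4 ≈ r_3·(r_3/r_2)^p = 1.2523e-8·(0.000867184)^1.6180 = 1.2523e-8·1.11138e-05 ≈ 1.392e-13.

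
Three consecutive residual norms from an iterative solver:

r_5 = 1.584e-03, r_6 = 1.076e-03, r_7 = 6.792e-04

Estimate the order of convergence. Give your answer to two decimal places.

p ≈ ln(r_7/r_6) / ln(r_6/r_5)
  = ln(6.792e-04/1.076e-03) / ln(1.076e-03/1.584e-03)
  = ln(0.631227) / ln(0.679293)
  = -0.46009 / -0.38670 ≈ 1.18979

1.19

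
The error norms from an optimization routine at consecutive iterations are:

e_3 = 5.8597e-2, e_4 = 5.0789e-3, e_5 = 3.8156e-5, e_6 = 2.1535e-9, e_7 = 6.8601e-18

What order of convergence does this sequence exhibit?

2

Consecutive ratios: e_7/e_6 = 6.8601e-18/2.1535e-9 = 3.18556e-09, e_6/e_5 = 2.1535e-9/3.8156e-5 = 5.64394e-05.
p ≈ ln(3.18556e-09)/ln(5.64394e-05) = -19.5646/-9.7823 ≈ 2.00.
So the convergence is quadratic (order 2).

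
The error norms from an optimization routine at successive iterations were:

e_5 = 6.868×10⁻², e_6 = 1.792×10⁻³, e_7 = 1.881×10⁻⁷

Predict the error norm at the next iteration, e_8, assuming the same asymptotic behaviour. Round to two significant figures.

1.9e-17

First estimate the order: p ≈ ln(e_7/e_6) / ln(e_6/e_5) = ln(1.881×10⁻⁷/1.792×10⁻³)/ln(1.792×10⁻³/6.868×10⁻²) = ln(0.000104967)/ln(0.026092) ≈ 2.5128.
Then e_8 ≈ e_7·(e_7/e_6)^p = 1.881×10⁻⁷·(0.000104967)^2.5128 = 1.881×10⁻⁷·1.00393e-10 ≈ 1.888e-17.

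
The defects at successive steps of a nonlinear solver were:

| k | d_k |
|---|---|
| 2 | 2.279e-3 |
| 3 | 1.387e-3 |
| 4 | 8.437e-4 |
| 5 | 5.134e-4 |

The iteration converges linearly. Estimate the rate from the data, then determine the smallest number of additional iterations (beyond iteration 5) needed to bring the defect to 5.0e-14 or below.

Rate ρ ≈ d_5/d_4 = 5.134e-4/8.437e-4 = 0.6085.
After j more steps, d_{5+j} ≈ 5.134e-4·ρ^j; need ρ^j ≤ 5.0e-14/5.134e-4 = 9.73899e-11.
j ≥ ln(9.73899e-11)/ln(0.6085) = -23.0523/-0.49676 = 46.405.
So 47 more iterations are needed.

47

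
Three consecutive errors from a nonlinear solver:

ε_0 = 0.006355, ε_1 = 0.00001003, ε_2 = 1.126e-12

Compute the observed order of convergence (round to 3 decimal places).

2.480

p ≈ ln(ε_2/ε_1) / ln(ε_1/ε_0)
  = ln(1.126e-12/0.00001003) / ln(0.00001003/0.006355)
  = ln(1.12263e-07) / ln(0.00157828)
  = -16.002422 / -6.451420 ≈ 2.480450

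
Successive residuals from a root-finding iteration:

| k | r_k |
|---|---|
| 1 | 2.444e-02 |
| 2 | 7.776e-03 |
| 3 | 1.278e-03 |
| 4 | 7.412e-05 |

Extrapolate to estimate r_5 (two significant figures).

8.3e-7

First estimate the order: p ≈ ln(r_4/r_3) / ln(r_3/r_2) = ln(7.412e-05/1.278e-03)/ln(1.278e-03/7.776e-03) = ln(0.0579969)/ln(0.164352) ≈ 1.5768.
Then r_5 ≈ r_4·(r_4/r_3)^p = 7.412e-05·(0.0579969)^1.5768 = 7.412e-05·0.0112237 ≈ 8.319e-07.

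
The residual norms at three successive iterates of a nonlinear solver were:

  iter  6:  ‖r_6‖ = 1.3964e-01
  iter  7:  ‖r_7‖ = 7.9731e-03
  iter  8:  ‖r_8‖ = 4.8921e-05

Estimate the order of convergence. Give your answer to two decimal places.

1.78

p ≈ ln(‖r_8‖/‖r_7‖) / ln(‖r_7‖/‖r_6‖)
  = ln(4.8921e-05/7.9731e-03) / ln(7.9731e-03/1.3964e-01)
  = ln(0.00613576) / ln(0.0570975)
  = -5.09362 / -2.86299 ≈ 1.77913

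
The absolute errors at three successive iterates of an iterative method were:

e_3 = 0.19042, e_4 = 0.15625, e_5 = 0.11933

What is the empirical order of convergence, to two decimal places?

p ≈ ln(e_5/e_4) / ln(e_4/e_3)
  = ln(0.11933/0.15625) / ln(0.15625/0.19042)
  = ln(0.763712) / ln(0.820555)
  = -0.26956 / -0.19777 ≈ 1.36300

1.36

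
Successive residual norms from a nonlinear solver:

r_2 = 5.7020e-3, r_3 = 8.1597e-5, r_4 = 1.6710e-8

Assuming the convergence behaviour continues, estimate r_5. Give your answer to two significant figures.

7.0e-16

First estimate the order: p ≈ ln(r_4/r_3) / ln(r_3/r_2) = ln(1.6710e-8/8.1597e-5)/ln(8.1597e-5/5.7020e-3) = ln(0.000204787)/ln(0.0143102) ≈ 2.0000.
Then r_5 ≈ r_4·(r_4/r_3)^p = 1.6710e-8·(0.000204787)^2.0000 = 1.6710e-8·4.19377e-08 ≈ 7.008e-16.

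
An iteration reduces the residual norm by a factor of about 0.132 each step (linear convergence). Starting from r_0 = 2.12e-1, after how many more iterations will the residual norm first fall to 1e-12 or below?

13

After k steps, r_k ≈ 2.12e-1·0.132^k.
Need 0.132^k ≤ 1e-12/2.12e-1 = 4.71698e-12.
k ≥ ln(4.71698e-12)/ln(0.132) = -26.0799/-2.02495 = 12.879.
Smallest integer k = 13.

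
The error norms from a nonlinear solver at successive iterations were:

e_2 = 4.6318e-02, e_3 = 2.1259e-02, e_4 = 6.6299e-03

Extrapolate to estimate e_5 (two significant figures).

1.2e-3

First estimate the order: p ≈ ln(e_4/e_3) / ln(e_3/e_2) = ln(6.6299e-03/2.1259e-02)/ln(2.1259e-02/4.6318e-02) = ln(0.311863)/ln(0.458979) ≈ 1.4962.
Then e_5 ≈ e_4·(e_4/e_3)^p = 6.6299e-03·(0.311863)^1.4962 = 6.6299e-03·0.174932 ≈ 0.00116.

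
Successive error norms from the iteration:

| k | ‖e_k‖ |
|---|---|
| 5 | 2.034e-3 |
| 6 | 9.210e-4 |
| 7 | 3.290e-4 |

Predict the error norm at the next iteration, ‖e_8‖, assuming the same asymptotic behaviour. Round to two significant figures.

8.6e-5

First estimate the order: p ≈ ln(‖e_7‖/‖e_6‖) / ln(‖e_6‖/‖e_5‖) = ln(3.290e-4/9.210e-4)/ln(9.210e-4/2.034e-3) = ln(0.35722)/ln(0.452802) ≈ 1.2993.
Then ‖e_8‖ ≈ ‖e_7‖·(‖e_7‖/‖e_6‖)^p = 3.290e-4·(0.35722)^1.2993 = 3.290e-4·0.2625 ≈ 8.636e-05.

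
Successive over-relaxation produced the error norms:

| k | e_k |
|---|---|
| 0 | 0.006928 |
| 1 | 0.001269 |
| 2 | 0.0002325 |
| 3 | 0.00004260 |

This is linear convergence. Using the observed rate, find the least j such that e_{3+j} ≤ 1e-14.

Rate ρ ≈ e_3/e_2 = 0.00004260/0.0002325 = 0.1832.
After j more steps, e_{3+j} ≈ 0.00004260·ρ^j; need ρ^j ≤ 1e-14/0.00004260 = 2.34742e-10.
j ≥ ln(2.34742e-10)/ln(0.1832) = -22.1725/-1.69718 = 13.064.
So 14 more iterations are needed.

14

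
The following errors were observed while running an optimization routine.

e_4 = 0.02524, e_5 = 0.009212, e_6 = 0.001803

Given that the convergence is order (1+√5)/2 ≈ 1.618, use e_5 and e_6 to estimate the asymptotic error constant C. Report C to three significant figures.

3.55

C ≈ e_6 / e_5^1.618
  = 0.001803 / (0.009212)^1.618
  = 0.001803 / 0.000508539 ≈ 3.5454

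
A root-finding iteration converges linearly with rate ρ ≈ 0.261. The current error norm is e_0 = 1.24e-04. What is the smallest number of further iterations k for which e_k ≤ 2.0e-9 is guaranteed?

9

After k steps, e_k ≈ 1.24e-04·0.261^k.
Need 0.261^k ≤ 2.0e-9/1.24e-04 = 1.6129e-05.
k ≥ ln(1.6129e-05)/ln(0.261) = -11.0349/-1.34323 = 8.215.
Smallest integer k = 9.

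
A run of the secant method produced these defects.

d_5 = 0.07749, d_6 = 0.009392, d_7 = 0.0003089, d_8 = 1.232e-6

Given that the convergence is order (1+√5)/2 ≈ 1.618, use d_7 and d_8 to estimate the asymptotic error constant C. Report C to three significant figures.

C ≈ d_8 / d_7^1.618
  = 1.232e-6 / (0.0003089)^1.618
  = 1.232e-6 / 2.09183e-06 ≈ 0.58896

0.589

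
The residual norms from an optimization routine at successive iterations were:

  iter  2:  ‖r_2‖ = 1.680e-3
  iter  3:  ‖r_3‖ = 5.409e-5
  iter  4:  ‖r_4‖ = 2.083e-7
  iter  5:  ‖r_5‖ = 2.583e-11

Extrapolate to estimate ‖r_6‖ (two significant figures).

First estimate the order: p ≈ ln(‖r_5‖/‖r_4‖) / ln(‖r_4‖/‖r_3‖) = ln(2.583e-11/2.083e-7)/ln(2.083e-7/5.409e-5) = ln(0.000124004)/ln(0.00385099) ≈ 1.6180.
Then ‖r_6‖ ≈ ‖r_5‖·(‖r_5‖/‖r_4‖)^p = 2.583e-11·(0.000124004)^1.6180 = 2.583e-11·4.77726e-07 ≈ 1.234e-17.

1.2e-17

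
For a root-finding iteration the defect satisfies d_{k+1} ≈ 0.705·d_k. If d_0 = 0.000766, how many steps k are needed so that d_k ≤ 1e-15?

79

After k steps, d_k ≈ 0.000766·0.705^k.
Need 0.705^k ≤ 1e-15/0.000766 = 1.30548e-12.
k ≥ ln(1.30548e-12)/ln(0.705) = -27.3645/-0.34956 = 78.283.
Smallest integer k = 79.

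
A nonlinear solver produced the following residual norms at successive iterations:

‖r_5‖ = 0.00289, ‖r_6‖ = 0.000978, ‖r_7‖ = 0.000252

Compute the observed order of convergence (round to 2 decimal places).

p ≈ ln(‖r_7‖/‖r_6‖) / ln(‖r_6‖/‖r_5‖)
  = ln(0.000252/0.000978) / ln(0.000978/0.00289)
  = ln(0.257669) / ln(0.338408)
  = -1.35608 / -1.08350 ≈ 1.25157

1.25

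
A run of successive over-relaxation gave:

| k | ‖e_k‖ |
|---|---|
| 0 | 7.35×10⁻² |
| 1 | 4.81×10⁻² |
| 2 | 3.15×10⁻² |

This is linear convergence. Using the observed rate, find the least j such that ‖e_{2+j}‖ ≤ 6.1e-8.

32

Rate ρ ≈ ‖e_2‖/‖e_1‖ = 3.15×10⁻²/4.81×10⁻² = 0.6549.
After j more steps, ‖e_{2+j}‖ ≈ 3.15×10⁻²·ρ^j; need ρ^j ≤ 6.1e-8/3.15×10⁻² = 1.93651e-06.
j ≥ ln(1.93651e-06)/ln(0.6549) = -13.1546/-0.42327 = 31.079.
So 32 more iterations are needed.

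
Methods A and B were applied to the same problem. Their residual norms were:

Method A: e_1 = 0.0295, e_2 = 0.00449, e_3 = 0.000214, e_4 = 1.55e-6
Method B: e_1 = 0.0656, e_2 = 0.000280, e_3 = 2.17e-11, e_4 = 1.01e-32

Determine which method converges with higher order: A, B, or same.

Method A: p ≈ ln(1.55e-6/0.000214)/ln(0.000214/0.00449) ≈ 1.62.
Method B: p ≈ ln(1.01e-32/2.17e-11)/ln(2.17e-11/0.000280) ≈ 3.00.
Method B has the higher order (≈3.0 vs ≈1.6).

B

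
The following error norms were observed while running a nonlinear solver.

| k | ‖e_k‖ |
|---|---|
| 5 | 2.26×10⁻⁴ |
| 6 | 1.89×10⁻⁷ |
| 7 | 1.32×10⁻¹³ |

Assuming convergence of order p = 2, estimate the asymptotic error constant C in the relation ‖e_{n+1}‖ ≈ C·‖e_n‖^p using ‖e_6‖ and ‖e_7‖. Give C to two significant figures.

3.7

C ≈ ‖e_7‖ / ‖e_6‖^2
  = 1.32×10⁻¹³ / (1.89×10⁻⁷)^2
  = 1.32×10⁻¹³ / 3.5721e-14 ≈ 3.6953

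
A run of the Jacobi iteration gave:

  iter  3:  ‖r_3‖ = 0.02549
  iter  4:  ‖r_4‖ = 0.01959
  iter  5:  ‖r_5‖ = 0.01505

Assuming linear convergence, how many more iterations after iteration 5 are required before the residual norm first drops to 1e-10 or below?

Rate ρ ≈ ‖r_5‖/‖r_4‖ = 0.01505/0.01959 = 0.7682.
After j more steps, ‖r_{5+j}‖ ≈ 0.01505·ρ^j; need ρ^j ≤ 1e-10/0.01505 = 6.64452e-09.
j ≥ ln(6.64452e-09)/ln(0.7682) = -18.8295/-0.26371 = 71.402.
So 72 more iterations are needed.

72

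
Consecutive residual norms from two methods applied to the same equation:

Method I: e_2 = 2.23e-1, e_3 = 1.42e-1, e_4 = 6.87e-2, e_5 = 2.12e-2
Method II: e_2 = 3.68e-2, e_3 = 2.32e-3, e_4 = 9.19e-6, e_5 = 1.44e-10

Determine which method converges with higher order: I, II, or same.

II

Method I: p ≈ ln(2.12e-2/6.87e-2)/ln(6.87e-2/1.42e-1) ≈ 1.62.
Method II: p ≈ ln(1.44e-10/9.19e-6)/ln(9.19e-6/2.32e-3) ≈ 2.00.
Method II has the higher order (≈2.0 vs ≈1.6).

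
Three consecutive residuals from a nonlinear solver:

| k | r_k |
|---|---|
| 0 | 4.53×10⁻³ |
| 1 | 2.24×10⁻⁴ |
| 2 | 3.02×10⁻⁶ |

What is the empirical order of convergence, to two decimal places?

1.43

p ≈ ln(r_2/r_1) / ln(r_1/r_0)
  = ln(3.02×10⁻⁶/2.24×10⁻⁴) / ln(2.24×10⁻⁴/4.53×10⁻³)
  = ln(0.0134821) / ln(0.0494481)
  = -4.30639 / -3.00683 ≈ 1.43220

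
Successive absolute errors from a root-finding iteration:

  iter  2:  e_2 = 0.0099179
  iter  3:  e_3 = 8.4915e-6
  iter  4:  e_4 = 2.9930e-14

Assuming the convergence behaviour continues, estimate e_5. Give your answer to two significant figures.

1.5e-37

First estimate the order: p ≈ ln(e_4/e_3) / ln(e_3/e_2) = ln(2.9930e-14/8.4915e-6)/ln(8.4915e-6/0.0099179) = ln(3.5247e-09)/ln(0.000856179) ≈ 2.7557.
Then e_5 ≈ e_4·(e_4/e_3)^p = 2.9930e-14·(3.5247e-09)^2.7557 = 2.9930e-14·5.08633e-24 ≈ 1.522e-37.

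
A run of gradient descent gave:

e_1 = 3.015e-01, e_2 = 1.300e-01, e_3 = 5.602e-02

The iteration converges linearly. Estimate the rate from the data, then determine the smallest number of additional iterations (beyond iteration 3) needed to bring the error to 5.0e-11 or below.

Rate ρ ≈ e_3/e_2 = 5.602e-02/1.300e-01 = 0.4309.
After j more steps, e_{3+j} ≈ 5.602e-02·ρ^j; need ρ^j ≤ 5.0e-11/5.602e-02 = 8.92538e-10.
j ≥ ln(8.92538e-10)/ln(0.4309) = -20.8370/-0.84188 = 24.751.
So 25 more iterations are needed.

25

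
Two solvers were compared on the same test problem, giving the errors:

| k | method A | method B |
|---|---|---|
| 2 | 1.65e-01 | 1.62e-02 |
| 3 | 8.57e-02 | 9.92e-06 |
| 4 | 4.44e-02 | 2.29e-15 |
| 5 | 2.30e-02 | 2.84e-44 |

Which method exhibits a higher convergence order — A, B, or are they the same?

B

Method A: p ≈ ln(2.30e-02/4.44e-02)/ln(4.44e-02/8.57e-02) ≈ 1.00.
Method B: p ≈ ln(2.84e-44/2.29e-15)/ln(2.29e-15/9.92e-06) ≈ 3.00.
Method B has the higher order (≈3.0 vs ≈1.0).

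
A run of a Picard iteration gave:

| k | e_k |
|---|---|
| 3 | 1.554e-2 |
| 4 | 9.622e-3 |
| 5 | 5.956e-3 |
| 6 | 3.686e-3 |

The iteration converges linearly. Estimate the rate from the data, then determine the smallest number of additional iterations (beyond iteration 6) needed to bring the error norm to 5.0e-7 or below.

Rate ρ ≈ e_6/e_5 = 3.686e-3/5.956e-3 = 0.6189.
After j more steps, e_{6+j} ≈ 3.686e-3·ρ^j; need ρ^j ≤ 5.0e-7/3.686e-3 = 0.000135648.
j ≥ ln(0.000135648)/ln(0.6189) = -8.9054/-0.47981 = 18.560.
So 19 more iterations are needed.

19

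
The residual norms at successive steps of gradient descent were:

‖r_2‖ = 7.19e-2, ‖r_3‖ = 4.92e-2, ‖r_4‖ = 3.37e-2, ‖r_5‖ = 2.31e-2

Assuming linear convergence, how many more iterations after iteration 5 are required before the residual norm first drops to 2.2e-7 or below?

Rate ρ ≈ ‖r_5‖/‖r_4‖ = 2.31e-2/3.37e-2 = 0.6855.
After j more steps, ‖r_{5+j}‖ ≈ 2.31e-2·ρ^j; need ρ^j ≤ 2.2e-7/2.31e-2 = 9.52381e-06.
j ≥ ln(9.52381e-06)/ln(0.6855) = -11.5617/-0.37761 = 30.618.
So 31 more iterations are needed.

31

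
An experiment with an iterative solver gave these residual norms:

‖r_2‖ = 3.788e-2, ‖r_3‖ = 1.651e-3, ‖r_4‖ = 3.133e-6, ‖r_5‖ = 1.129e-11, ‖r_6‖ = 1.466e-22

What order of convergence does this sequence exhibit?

2

Consecutive ratios: ‖r_6‖/‖r_5‖ = 1.466e-22/1.129e-11 = 1.29849e-11, ‖r_5‖/‖r_4‖ = 1.129e-11/3.133e-6 = 3.60357e-06.
p ≈ ln(1.29849e-11)/ln(3.60357e-06) = -25.0672/-12.5336 ≈ 2.00.
So the convergence is quadratic (order 2).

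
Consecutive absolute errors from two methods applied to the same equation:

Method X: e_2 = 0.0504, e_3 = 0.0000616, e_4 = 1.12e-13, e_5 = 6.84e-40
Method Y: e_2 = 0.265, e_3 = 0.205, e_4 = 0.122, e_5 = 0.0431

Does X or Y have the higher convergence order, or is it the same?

Method X: p ≈ ln(6.84e-40/1.12e-13)/ln(1.12e-13/0.0000616) ≈ 3.00.
Method Y: p ≈ ln(0.0431/0.122)/ln(0.122/0.205) ≈ 2.00.
Method X has the higher order (≈3.0 vs ≈2.0).

X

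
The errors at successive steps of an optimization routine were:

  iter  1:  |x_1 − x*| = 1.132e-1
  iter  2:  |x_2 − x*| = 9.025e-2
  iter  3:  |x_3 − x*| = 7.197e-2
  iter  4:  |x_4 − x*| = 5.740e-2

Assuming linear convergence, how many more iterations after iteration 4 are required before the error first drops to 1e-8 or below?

69

Rate ρ ≈ |x_4 − x*|/|x_3 − x*| = 5.740e-2/7.197e-2 = 0.7976.
After j more steps, |x_{4+j} − x*| ≈ 5.740e-2·ρ^j; need ρ^j ≤ 1e-8/5.740e-2 = 1.74216e-07.
j ≥ ln(1.74216e-07)/ln(0.7976) = -15.5630/-0.22615 = 68.817.
So 69 more iterations are needed.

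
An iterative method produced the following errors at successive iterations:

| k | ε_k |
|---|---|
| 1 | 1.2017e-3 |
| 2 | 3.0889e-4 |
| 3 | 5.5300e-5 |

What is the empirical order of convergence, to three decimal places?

1.266

p ≈ ln(ε_3/ε_2) / ln(ε_2/ε_1)
  = ln(5.5300e-5/3.0889e-4) / ln(3.0889e-4/1.2017e-3)
  = ln(0.179028) / ln(0.257044)
  = -1.720213 / -1.358508 ≈ 1.266252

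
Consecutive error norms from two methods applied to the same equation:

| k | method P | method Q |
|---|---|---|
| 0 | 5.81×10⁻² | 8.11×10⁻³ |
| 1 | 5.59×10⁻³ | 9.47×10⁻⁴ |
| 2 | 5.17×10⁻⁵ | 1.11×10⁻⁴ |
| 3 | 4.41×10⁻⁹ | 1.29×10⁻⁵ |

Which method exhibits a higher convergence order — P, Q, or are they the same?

P

Method P: p ≈ ln(4.41×10⁻⁹/5.17×10⁻⁵)/ln(5.17×10⁻⁵/5.59×10⁻³) ≈ 2.00.
Method Q: p ≈ ln(1.29×10⁻⁵/1.11×10⁻⁴)/ln(1.11×10⁻⁴/9.47×10⁻⁴) ≈ 1.00.
Method P has the higher order (≈2.0 vs ≈1.0).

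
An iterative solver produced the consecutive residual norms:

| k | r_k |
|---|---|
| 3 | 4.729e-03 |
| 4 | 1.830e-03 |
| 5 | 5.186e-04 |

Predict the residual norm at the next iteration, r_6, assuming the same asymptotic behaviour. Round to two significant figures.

9.7e-5

First estimate the order: p ≈ ln(r_5/r_4) / ln(r_4/r_3) = ln(5.186e-04/1.830e-03)/ln(1.830e-03/4.729e-03) = ln(0.283388)/ln(0.386974) ≈ 1.3281.
Then r_6 ≈ r_5·(r_5/r_4)^p = 5.186e-04·(0.283388)^1.3281 = 5.186e-04·0.187373 ≈ 9.717e-05.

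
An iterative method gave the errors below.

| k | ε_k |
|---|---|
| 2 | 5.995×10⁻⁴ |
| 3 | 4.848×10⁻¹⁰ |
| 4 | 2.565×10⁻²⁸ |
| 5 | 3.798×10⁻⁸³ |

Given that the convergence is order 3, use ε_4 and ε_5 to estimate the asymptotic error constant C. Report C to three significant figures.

2.25

C ≈ ε_5 / ε_4^3
  = 3.798×10⁻⁸³ / (2.565×10⁻²⁸)^3
  = 3.798×10⁻⁸³ / 1.68757e-83 ≈ 2.2506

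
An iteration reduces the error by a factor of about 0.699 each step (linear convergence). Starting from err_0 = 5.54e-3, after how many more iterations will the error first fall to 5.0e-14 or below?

72

After k steps, err_k ≈ 5.54e-3·0.699^k.
Need 0.699^k ≤ 5.0e-14/5.54e-3 = 9.02527e-12.
k ≥ ln(9.02527e-12)/ln(0.699) = -25.4310/-0.35810 = 71.016.
Smallest integer k = 72.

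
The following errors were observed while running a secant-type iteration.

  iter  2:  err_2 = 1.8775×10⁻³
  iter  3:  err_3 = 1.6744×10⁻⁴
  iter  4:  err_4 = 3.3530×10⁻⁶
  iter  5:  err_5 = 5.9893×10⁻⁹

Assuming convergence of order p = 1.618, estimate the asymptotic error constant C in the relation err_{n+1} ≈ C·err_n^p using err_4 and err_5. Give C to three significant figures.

C ≈ err_5 / err_4^1.618
  = 5.9893×10⁻⁹ / (3.3530×10⁻⁶)^1.618
  = 5.9893×10⁻⁹ / 1.38724e-09 ≈ 4.3174

4.32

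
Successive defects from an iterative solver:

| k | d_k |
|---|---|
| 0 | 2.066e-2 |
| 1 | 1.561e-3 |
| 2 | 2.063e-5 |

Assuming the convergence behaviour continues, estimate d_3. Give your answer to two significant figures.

First estimate the order: p ≈ ln(d_2/d_1) / ln(d_1/d_0) = ln(2.063e-5/1.561e-3)/ln(1.561e-3/2.066e-2) = ln(0.0132159)/ln(0.0755566) ≈ 1.6750.
Then d_3 ≈ d_2·(d_2/d_1)^p = 2.063e-5·(0.0132159)^1.6750 = 2.063e-5·0.000712586 ≈ 1.47e-08.

1.5e-8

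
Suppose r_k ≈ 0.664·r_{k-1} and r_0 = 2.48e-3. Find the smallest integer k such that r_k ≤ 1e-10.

After k steps, r_k ≈ 2.48e-3·0.664^k.
Need 0.664^k ≤ 1e-10/2.48e-3 = 4.03226e-08.
k ≥ ln(4.03226e-08)/ln(0.664) = -17.0264/-0.40947 = 41.582.
Smallest integer k = 42.

42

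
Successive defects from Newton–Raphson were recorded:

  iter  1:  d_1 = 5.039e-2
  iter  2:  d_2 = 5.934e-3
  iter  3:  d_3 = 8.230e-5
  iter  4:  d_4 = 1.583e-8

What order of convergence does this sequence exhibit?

Consecutive ratios: d_4/d_3 = 1.583e-8/8.230e-5 = 0.000192345, d_3/d_2 = 8.230e-5/5.934e-3 = 0.0138692.
p ≈ ln(0.000192345)/ln(0.0138692) = -8.5562/-4.2781 ≈ 2.00.
So the convergence is quadratic (order 2).

2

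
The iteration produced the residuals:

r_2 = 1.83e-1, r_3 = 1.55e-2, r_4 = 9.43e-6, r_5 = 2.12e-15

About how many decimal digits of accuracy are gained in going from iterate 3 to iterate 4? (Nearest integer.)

3

Digits gained ≈ log₁₀(r_3/r_4) = log₁₀(1.55e-2/9.43e-6) = log₁₀(1643.69) ≈ 3.216.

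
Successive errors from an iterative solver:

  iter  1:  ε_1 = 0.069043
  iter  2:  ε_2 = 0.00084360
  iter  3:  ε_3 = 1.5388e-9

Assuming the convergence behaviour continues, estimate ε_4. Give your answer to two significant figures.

9.3e-27

First estimate the order: p ≈ ln(ε_3/ε_2) / ln(ε_2/ε_1) = ln(1.5388e-9/0.00084360)/ln(0.00084360/0.069043) = ln(1.82409e-06)/ln(0.0122185) ≈ 3.0000.
Then ε_4 ≈ ε_3·(ε_3/ε_2)^p = 1.5388e-9·(1.82409e-06)^3.0000 = 1.5388e-9·6.0693e-18 ≈ 9.339e-27.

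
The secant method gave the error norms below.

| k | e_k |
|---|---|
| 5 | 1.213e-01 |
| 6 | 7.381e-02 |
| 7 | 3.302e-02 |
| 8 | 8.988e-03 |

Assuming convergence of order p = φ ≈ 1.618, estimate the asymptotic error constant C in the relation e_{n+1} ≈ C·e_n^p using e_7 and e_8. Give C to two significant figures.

2.2

C ≈ e_8 / e_7^1.618
  = 8.988e-03 / (3.302e-02)^1.618
  = 8.988e-03 / 0.00401219 ≈ 2.2402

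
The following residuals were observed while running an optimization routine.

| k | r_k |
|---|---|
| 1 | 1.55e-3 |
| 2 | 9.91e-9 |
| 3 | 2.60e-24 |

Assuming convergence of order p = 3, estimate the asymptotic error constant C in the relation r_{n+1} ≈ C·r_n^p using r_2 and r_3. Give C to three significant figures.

2.67

C ≈ r_3 / r_2^3
  = 2.60e-24 / (9.91e-9)^3
  = 2.60e-24 / 9.73242e-25 ≈ 2.6715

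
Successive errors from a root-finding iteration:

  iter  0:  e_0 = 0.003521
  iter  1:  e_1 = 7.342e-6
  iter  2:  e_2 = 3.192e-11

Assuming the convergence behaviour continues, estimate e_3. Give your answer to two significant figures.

First estimate the order: p ≈ ln(e_2/e_1) / ln(e_1/e_0) = ln(3.192e-11/7.342e-6)/ln(7.342e-6/0.003521) = ln(4.34759e-06)/ln(0.0020852) ≈ 2.0000.
Then e_3 ≈ e_2·(e_2/e_1)^p = 3.192e-11·(4.34759e-06)^2.0000 = 3.192e-11·1.89015e-11 ≈ 6.033e-22.

6.0e-22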